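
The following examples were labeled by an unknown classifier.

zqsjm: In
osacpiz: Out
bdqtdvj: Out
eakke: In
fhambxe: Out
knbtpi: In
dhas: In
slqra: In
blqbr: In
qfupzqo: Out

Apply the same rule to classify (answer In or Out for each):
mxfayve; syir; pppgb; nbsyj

Out, In, In, In

The pattern is that an item is 'In' exactly when: length ≤ 6.
mxfayve: Out (length 7). syir: In (length 4). pppgb: In (length 5). nbsyj: In (length 5).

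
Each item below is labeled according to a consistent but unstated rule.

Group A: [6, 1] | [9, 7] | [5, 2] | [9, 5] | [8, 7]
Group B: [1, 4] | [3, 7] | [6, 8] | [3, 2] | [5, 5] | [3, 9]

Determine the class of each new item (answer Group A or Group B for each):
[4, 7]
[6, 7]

Rule: first > second AND sum ≥ 7. This holds for each 'Group A' example and fails for each 'Group B' one.
[4, 7] → 4 < 7, 4+7 = 11 → Group B.
[6, 7] → 6 < 7, 6+7 = 13 → Group B.

Group B, Group B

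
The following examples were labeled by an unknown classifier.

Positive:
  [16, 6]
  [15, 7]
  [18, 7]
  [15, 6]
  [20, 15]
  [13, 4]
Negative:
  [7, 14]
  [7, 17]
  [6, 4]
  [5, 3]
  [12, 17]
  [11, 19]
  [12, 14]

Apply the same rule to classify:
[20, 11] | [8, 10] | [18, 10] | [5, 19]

Positive, Negative, Positive, Negative

All 'Positive' examples share one property — first ≥ 13 — and every 'Negative' example lacks it.
[20, 11] — first 20, hence Positive.
[8, 10] — first 8, hence Negative.
[18, 10] — first 18, hence Positive.
[5, 19] — first 5, hence Negative.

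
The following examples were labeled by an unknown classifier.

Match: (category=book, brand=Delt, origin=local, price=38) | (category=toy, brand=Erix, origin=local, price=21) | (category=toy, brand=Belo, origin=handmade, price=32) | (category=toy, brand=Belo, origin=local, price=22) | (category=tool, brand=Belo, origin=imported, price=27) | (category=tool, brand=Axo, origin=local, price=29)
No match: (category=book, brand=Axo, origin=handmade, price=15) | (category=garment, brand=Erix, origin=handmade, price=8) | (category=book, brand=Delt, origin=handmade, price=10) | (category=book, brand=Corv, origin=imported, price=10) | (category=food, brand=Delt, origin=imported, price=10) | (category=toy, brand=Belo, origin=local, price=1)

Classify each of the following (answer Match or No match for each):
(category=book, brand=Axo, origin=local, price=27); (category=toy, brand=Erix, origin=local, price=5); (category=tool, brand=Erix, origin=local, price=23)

Match, No match, Match

'Match' ⟺ price ≥ 21.
(category=book, brand=Axo, origin=local, price=27): Match (price = 27). (category=toy, brand=Erix, origin=local, price=5): No match (price = 5). (category=tool, brand=Erix, origin=local, price=23): Match (price = 23).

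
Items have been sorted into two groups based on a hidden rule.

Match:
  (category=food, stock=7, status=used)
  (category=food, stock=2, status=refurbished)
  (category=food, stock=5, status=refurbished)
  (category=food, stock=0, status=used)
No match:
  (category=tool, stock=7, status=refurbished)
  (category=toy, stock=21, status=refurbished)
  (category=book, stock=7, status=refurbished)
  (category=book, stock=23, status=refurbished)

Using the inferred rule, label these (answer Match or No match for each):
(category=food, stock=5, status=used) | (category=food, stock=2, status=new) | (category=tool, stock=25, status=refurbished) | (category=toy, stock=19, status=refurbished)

Looking at the examples, the only property every 'Match' case has and every 'No match' case lacks is: category is food.
Match: (category=food, stock=5, status=used), since category is food. Match: (category=food, stock=2, status=new), since category is food. No match: (category=tool, stock=25, status=refurbished), since category is tool. No match: (category=toy, stock=19, status=refurbished), since category is toy.

Match, Match, No match, No match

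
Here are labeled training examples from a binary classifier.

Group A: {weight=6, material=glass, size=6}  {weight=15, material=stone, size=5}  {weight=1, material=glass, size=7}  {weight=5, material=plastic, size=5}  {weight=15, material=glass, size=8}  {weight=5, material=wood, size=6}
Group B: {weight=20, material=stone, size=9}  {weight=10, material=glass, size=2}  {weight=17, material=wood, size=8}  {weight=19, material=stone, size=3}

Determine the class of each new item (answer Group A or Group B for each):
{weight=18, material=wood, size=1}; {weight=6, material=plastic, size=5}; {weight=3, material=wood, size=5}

One predicate separates the groups cleanly: size ≥ 3 AND weight ≤ 15.
{weight=18, material=wood, size=1}: size = 1, weight = 18, does not pass → Group B.
{weight=6, material=plastic, size=5}: size = 5, weight = 6, has this property → Group A.
{weight=3, material=wood, size=5}: size = 5, weight = 3, has this property → Group A.

Group B, Group A, Group A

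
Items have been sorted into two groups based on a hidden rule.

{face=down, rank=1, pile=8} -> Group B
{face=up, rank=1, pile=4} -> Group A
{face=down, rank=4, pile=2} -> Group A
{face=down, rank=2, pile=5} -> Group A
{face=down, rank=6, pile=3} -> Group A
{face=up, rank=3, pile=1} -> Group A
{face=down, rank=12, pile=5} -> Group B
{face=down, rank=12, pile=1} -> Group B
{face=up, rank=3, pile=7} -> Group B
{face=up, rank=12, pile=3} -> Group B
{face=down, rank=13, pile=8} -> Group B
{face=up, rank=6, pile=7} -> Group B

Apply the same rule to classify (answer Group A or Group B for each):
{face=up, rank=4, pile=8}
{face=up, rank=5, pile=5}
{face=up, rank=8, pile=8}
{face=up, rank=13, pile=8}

Group B, Group A, Group B, Group B

Rule: rank ≤ 6 AND pile ≤ 5. This holds for each 'Group A' example and fails for each 'Group B' one.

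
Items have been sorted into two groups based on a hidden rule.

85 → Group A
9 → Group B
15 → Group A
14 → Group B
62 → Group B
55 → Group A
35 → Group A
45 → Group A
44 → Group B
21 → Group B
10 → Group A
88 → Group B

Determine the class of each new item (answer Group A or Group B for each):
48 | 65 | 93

Group B, Group A, Group B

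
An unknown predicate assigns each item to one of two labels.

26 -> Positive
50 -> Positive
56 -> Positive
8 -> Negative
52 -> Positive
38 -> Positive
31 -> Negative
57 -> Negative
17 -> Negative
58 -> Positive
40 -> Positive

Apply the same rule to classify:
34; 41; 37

Positive, Negative, Negative

The classifier is using: even AND at least 17.
34 → 34 is even, 34 ≥ 17 → Positive. 41 → 41 is odd, 41 ≥ 17 → Negative. 37 → 37 is odd, 37 ≥ 17 → Negative.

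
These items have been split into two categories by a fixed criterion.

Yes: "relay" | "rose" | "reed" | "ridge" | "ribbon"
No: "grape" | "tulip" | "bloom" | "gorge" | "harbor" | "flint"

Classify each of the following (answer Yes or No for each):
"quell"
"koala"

No, No

A rule that fits every label: starts with 'r' — true of each 'Yes' example, false of each 'No' one.
"quell" — starts with 'q', hence No.
"koala" — starts with 'k', hence No.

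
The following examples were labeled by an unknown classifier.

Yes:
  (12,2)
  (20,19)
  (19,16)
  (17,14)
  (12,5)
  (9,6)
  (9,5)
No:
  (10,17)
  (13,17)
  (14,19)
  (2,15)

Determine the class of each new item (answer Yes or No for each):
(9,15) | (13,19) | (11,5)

Rule: first > second. This holds for each 'Yes' example and fails for each 'No' one.

No, No, Yes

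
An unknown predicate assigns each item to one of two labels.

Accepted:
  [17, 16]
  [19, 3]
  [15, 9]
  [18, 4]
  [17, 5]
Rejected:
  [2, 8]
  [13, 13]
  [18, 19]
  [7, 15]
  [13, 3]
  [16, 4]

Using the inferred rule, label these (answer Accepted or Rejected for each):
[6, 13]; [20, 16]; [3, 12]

The simplest hypothesis consistent with all the labels is: first > second AND sum ≥ 22.

Rejected, Accepted, Rejected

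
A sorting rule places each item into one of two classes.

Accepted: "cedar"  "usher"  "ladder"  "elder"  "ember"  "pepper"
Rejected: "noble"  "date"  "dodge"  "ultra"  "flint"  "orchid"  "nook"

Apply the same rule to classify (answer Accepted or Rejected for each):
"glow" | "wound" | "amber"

Rejected, Rejected, Accepted

The simplest hypothesis consistent with all the labels is: ends with 'r'.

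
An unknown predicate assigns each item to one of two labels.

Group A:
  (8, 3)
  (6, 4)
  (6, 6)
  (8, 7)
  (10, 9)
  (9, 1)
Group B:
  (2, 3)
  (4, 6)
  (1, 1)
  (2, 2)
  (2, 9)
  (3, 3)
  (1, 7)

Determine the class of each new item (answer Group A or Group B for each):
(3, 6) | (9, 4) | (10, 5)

The pattern is that an item is 'Group A' exactly when: first ≥ 6.
(3, 6): Group B (first 3). (9, 4): Group A (first 9). (10, 5): Group A (first 10).

Group B, Group A, Group A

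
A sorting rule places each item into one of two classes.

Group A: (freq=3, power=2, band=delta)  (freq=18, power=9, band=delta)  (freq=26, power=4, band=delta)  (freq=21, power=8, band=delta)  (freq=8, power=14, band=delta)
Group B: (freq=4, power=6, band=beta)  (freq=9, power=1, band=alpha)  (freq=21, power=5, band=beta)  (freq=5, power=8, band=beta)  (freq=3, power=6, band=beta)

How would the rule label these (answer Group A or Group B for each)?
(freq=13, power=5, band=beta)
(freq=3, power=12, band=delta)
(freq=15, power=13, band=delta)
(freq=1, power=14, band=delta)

Group B, Group A, Group A, Group A

Comparing the two groups points to one rule — band is delta.
(freq=13, power=5, band=beta): band is beta, does not fit → Group B. (freq=3, power=12, band=delta): band is delta, has this property → Group A. (freq=15, power=13, band=delta): band is delta, has this property → Group A. (freq=1, power=14, band=delta): band is delta, has this property → Group A.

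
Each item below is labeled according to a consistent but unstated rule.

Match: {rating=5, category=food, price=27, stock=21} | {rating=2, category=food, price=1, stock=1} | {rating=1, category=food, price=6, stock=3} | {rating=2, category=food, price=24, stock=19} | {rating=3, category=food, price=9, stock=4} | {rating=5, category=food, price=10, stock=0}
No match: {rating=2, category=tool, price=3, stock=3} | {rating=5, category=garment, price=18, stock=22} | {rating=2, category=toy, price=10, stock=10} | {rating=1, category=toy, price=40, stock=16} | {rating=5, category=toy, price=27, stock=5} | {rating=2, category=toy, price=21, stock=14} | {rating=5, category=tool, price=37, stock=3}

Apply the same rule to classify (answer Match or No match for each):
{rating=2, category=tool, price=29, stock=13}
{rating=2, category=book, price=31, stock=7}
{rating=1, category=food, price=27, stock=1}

No match, No match, Match

The classifier is using: category is food.
{rating=2, category=tool, price=29, stock=13}: No match (category is tool). {rating=2, category=book, price=31, stock=7}: No match (category is book). {rating=1, category=food, price=27, stock=1}: Match (category is food).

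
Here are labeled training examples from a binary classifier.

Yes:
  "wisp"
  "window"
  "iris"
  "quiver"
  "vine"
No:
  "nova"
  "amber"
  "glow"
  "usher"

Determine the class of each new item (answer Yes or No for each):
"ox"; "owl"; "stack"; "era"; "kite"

No, No, No, No, Yes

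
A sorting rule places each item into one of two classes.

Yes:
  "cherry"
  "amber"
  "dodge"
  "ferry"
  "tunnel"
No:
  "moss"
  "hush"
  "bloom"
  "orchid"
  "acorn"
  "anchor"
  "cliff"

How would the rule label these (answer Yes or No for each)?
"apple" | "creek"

Comparing the two groups points to one rule — contains 'e'.
Yes: "apple", since has 'e'.
Yes: "creek", since has 'e'.

Yes, Yes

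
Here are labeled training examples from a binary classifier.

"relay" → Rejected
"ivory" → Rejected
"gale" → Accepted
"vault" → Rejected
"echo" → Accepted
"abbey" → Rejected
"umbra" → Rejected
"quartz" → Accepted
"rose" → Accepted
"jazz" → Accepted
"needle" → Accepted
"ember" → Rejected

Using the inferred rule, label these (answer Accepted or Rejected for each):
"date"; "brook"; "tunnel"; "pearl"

Accepted, Rejected, Accepted, Rejected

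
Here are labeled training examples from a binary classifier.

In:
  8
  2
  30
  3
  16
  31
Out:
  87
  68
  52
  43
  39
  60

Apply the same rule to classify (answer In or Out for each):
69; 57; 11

Out, Out, In

The common property of the 'In' items is: at most 31. No 'Out' item has it.
69: Out (69 > 31). 57: Out (57 > 31). 11: In (11 ≤ 31).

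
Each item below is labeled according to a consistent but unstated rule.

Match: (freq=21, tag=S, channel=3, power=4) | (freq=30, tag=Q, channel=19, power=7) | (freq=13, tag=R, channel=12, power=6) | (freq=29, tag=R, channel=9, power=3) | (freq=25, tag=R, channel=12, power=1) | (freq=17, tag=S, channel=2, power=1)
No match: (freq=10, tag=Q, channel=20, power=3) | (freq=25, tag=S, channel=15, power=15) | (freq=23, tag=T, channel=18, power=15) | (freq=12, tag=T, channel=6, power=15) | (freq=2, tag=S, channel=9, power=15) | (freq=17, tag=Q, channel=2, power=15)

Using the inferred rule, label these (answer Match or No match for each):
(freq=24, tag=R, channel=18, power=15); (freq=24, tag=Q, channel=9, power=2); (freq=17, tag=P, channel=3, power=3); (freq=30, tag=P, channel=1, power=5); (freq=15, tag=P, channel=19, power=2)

No match, Match, Match, Match, Match

'Match' ⟺ freq ≥ 12 AND power ≤ 7.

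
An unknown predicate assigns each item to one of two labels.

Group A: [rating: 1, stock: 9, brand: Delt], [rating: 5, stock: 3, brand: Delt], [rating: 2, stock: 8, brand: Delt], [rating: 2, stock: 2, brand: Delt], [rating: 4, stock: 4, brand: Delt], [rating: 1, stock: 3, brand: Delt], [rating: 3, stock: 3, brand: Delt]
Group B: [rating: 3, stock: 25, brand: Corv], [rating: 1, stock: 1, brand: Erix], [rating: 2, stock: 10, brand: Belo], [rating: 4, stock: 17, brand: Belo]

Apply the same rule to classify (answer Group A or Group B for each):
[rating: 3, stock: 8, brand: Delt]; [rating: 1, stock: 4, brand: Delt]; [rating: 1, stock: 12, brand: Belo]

The classifier is using: brand is Delt.
[rating: 3, stock: 8, brand: Delt]: brand is Delt — satisfies this, so Group A.
[rating: 1, stock: 4, brand: Delt]: brand is Delt — satisfies this, so Group A.
[rating: 1, stock: 12, brand: Belo]: brand is Belo — fails the rule, so Group B.

Group A, Group A, Group B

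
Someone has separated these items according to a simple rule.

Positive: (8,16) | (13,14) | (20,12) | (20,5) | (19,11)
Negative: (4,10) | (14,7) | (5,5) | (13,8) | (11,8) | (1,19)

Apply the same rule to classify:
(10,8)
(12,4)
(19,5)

All 'Positive' examples share one property — sum ≥ 24 — and every 'Negative' example lacks it.

Negative, Negative, Positive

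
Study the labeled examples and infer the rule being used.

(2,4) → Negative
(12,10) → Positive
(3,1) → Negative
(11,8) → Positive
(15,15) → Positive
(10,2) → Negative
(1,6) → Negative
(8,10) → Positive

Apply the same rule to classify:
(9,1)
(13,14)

The rule appears to be: sum ≥ 18.
(9,1): 9+1 = 10 — doesn't qualify, so Negative.
(13,14): 13+14 = 27 — satisfies this, so Positive.

Negative, Positive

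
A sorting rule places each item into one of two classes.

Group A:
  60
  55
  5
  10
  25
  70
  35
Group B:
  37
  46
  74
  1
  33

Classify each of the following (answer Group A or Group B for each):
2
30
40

All 'Group A' examples share one property — multiple of 5 — and every 'Group B' example lacks it.
Group B: 2, since 2 = 5·0 + 2.
Group A: 30, since 30 = 5·6.
Group A: 40, since 40 = 5·8.

Group B, Group A, Group A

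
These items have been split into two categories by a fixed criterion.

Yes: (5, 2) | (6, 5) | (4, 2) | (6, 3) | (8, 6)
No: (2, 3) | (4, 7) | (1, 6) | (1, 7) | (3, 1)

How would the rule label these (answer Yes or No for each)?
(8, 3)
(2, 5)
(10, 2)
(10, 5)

Yes, No, Yes, Yes

A rule that fits every label: first > second AND sum ≥ 5 — true of each 'Yes' example, false of each 'No' one.
(8, 3): 8 > 3, 8+3 = 11 — fits, so Yes.
(2, 5): 2 < 5, 2+5 = 7 — doesn't qualify, so No.
(10, 2): 10 > 2, 10+2 = 12 — fits, so Yes.
(10, 5): 10 > 5, 10+5 = 15 — fits, so Yes.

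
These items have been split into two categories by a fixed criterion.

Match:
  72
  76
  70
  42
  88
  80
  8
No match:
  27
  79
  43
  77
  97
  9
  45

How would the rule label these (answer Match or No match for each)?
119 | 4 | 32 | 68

No match, Match, Match, Match

The rule appears to be: even.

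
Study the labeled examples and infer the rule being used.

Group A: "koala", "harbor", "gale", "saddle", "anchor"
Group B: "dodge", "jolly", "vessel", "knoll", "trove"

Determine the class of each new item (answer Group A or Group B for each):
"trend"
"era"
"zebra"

Group B, Group A, Group A

The common property of the 'Group A' items is: contains 'a'. No 'Group B' item has it.
"trend": no 'a' — does not fit, so Group B.
"era": has 'a' — matches, so Group A.
"zebra": has 'a' — matches, so Group A.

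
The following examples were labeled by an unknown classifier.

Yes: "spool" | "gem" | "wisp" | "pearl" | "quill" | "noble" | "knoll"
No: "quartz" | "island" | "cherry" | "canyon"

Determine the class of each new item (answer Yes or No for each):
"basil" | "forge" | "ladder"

Yes, Yes, No

A rule that fits every label: length ≤ 5 — true of each 'Yes' example, false of each 'No' one.
"basil": length 5 — qualifies, so Yes.
"forge": length 5 — qualifies, so Yes.
"ladder": length 6 — does not fit, so No.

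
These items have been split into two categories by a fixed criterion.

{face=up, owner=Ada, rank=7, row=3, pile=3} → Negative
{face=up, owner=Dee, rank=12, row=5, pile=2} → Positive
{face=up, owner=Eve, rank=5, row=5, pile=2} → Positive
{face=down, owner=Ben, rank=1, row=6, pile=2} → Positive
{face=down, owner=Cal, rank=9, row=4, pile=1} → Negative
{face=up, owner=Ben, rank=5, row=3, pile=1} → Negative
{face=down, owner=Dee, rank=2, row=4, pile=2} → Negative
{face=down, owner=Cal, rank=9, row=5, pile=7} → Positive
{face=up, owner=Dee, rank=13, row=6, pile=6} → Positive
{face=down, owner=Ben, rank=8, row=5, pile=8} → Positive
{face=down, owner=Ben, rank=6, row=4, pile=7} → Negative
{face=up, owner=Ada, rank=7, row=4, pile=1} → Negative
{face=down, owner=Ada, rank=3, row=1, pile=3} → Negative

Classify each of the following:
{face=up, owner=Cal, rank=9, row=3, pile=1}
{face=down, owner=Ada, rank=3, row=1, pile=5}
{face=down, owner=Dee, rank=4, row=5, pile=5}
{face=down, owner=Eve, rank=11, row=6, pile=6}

All 'Positive' examples share one property — row ≥ 5 — and every 'Negative' example lacks it.
{face=up, owner=Cal, rank=9, row=3, pile=1}: Negative (row = 3). {face=down, owner=Ada, rank=3, row=1, pile=5}: Negative (row = 1). {face=down, owner=Dee, rank=4, row=5, pile=5}: Positive (row = 5). {face=down, owner=Eve, rank=11, row=6, pile=6}: Positive (row = 6).

Negative, Negative, Positive, Positive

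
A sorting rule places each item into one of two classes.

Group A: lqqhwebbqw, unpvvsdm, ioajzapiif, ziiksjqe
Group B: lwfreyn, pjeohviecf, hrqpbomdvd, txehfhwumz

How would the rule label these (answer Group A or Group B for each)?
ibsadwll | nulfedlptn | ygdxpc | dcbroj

Looking at the examples, the only property every 'Group A' case has and every 'Group B' case lacks is: has a double letter.
ibsadwll: Group A ('ll' doubled).
nulfedlptn: Group B (no doubled letter).
ygdxpc: Group B (no doubled letter).
dcbroj: Group B (no doubled letter).

Group A, Group B, Group B, Group B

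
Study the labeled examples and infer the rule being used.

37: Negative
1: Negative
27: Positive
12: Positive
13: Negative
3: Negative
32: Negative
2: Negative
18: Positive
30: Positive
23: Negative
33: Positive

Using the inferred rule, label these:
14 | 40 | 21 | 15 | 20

The simplest hypothesis consistent with all the labels is: multiple of 3 AND at least 12.
14 — 14 = 3·4 + 2, 14 ≥ 12, hence Negative.
40 — 40 = 3·13 + 1, 40 ≥ 12, hence Negative.
21 — 21 = 3·7, 21 ≥ 12, hence Positive.
15 — 15 = 3·5, 15 ≥ 12, hence Positive.
20 — 20 = 3·6 + 2, 20 ≥ 12, hence Negative.

Negative, Negative, Positive, Positive, Negative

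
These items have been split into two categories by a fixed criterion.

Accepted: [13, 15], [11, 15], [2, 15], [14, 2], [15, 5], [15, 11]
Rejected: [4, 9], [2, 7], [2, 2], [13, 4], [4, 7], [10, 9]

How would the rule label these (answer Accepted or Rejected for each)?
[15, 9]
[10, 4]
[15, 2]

Accepted, Rejected, Accepted

Rule: max ≥ 14. This holds for each 'Accepted' example and fails for each 'Rejected' one.
[15, 9]: Accepted (max 15).
[10, 4]: Rejected (max 10).
[15, 2]: Accepted (max 15).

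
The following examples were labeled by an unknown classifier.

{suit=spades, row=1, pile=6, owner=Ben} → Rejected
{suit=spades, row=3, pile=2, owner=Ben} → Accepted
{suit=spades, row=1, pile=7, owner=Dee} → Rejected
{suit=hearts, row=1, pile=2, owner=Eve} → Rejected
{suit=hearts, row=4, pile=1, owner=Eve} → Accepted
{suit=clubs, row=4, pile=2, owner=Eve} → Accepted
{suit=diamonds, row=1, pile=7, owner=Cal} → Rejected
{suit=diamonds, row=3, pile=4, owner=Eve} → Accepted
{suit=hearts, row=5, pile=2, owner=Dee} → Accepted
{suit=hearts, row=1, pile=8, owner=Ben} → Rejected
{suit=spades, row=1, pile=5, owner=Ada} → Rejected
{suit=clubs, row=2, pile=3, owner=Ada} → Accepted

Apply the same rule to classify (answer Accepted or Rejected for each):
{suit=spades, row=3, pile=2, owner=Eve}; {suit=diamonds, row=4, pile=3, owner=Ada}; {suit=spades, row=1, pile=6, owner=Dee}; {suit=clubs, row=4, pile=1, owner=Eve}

A rule that fits every label: row ≥ 2 — true of each 'Accepted' example, false of each 'Rejected' one.
Accepted: {suit=spades, row=3, pile=2, owner=Eve}, since row = 3.
Accepted: {suit=diamonds, row=4, pile=3, owner=Ada}, since row = 4.
Rejected: {suit=spades, row=1, pile=6, owner=Dee}, since row = 1.
Accepted: {suit=clubs, row=4, pile=1, owner=Eve}, since row = 4.

Accepted, Accepted, Rejected, Accepted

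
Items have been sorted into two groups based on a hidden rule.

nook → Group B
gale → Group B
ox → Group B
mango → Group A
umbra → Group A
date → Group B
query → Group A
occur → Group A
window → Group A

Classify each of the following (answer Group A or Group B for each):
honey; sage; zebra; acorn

Every 'Group A' example satisfies: length ≥ 5. None of the 'Group B' examples do.
Group A: honey, since length 5.
Group B: sage, since length 4.
Group A: zebra, since length 5.
Group A: acorn, since length 5.

Group A, Group B, Group A, Group A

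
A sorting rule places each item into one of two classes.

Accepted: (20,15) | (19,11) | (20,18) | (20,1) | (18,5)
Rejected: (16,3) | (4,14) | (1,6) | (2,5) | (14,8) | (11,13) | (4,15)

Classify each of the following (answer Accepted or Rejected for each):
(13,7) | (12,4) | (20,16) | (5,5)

Rejected, Rejected, Accepted, Rejected

Rule: first ≥ 18. This holds for each 'Accepted' example and fails for each 'Rejected' one.
(13,7): first 13, doesn't qualify → Rejected.
(12,4): first 12, doesn't qualify → Rejected.
(20,16): first 20, qualifies → Accepted.
(5,5): first 5, doesn't qualify → Rejected.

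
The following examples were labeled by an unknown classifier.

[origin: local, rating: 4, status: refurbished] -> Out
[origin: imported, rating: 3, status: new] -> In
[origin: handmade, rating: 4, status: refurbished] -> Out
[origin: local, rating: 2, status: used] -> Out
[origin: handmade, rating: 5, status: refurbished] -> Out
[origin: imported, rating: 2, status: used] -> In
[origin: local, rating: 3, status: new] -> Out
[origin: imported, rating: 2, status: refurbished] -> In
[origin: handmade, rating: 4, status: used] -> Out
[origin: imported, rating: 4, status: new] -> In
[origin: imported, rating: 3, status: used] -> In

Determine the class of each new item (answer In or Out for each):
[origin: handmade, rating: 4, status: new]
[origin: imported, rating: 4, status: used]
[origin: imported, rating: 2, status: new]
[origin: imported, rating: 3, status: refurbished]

Out, In, In, In

All 'In' examples share one property — origin is imported — and every 'Out' example lacks it.
[origin: handmade, rating: 4, status: new]: origin is handmade, fails the rule → Out.
[origin: imported, rating: 4, status: used]: origin is imported, has this property → In.
[origin: imported, rating: 2, status: new]: origin is imported, has this property → In.
[origin: imported, rating: 3, status: refurbished]: origin is imported, has this property → In.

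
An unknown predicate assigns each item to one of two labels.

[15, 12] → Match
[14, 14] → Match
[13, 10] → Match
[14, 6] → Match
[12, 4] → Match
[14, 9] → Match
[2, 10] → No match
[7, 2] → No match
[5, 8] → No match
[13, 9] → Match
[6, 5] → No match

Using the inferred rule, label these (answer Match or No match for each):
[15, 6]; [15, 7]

Match, Match

The rule appears to be: sum ≥ 16.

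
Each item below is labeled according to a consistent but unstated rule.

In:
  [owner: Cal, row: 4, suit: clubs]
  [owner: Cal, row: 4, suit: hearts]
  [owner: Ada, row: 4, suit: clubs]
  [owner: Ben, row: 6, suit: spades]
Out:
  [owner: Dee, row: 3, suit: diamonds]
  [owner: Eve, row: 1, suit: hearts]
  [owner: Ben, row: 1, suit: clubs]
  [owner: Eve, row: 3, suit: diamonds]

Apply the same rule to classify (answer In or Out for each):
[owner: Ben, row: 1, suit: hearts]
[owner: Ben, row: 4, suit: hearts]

Out, In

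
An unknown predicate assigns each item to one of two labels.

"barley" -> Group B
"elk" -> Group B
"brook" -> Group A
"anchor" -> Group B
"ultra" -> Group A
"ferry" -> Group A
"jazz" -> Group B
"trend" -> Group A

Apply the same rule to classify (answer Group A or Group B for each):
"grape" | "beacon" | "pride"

Group A, Group B, Group A

Checking candidate rules against both groups, what survives is: length 5.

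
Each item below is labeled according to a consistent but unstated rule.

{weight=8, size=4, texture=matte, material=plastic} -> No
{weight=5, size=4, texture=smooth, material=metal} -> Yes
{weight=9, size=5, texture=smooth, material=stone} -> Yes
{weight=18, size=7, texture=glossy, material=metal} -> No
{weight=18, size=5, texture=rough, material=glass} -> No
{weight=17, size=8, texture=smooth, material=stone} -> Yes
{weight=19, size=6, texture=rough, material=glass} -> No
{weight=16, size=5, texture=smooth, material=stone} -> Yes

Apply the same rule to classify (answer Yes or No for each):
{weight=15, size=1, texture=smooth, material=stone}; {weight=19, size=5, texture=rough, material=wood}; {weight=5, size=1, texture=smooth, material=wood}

Yes, No, Yes

The simplest hypothesis consistent with all the labels is: texture is smooth.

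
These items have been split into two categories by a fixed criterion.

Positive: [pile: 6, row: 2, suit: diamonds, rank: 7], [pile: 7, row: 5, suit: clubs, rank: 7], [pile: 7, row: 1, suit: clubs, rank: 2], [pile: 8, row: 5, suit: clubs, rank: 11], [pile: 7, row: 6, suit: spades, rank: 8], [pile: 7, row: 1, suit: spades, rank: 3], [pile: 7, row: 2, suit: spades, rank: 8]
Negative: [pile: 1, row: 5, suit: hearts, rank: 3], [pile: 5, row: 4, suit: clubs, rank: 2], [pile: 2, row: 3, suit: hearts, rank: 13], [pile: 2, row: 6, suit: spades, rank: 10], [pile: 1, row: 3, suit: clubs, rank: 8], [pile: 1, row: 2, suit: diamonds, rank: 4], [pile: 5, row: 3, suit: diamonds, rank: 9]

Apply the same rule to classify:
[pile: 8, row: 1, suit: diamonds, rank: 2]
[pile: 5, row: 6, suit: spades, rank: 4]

The rule appears to be: pile ≥ 6.
[pile: 8, row: 1, suit: diamonds, rank: 2] → pile = 8 → Positive.
[pile: 5, row: 6, suit: spades, rank: 4] → pile = 5 → Negative.

Positive, Negative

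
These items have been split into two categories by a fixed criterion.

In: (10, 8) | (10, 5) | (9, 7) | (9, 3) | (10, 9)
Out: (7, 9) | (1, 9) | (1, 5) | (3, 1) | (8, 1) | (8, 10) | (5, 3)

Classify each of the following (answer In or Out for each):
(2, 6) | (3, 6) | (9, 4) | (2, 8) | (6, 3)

One predicate separates the groups cleanly: first ≥ 9.
Out: (2, 6), since first 2. Out: (3, 6), since first 3. In: (9, 4), since first 9. Out: (2, 8), since first 2. Out: (6, 3), since first 6.

Out, Out, In, Out, Out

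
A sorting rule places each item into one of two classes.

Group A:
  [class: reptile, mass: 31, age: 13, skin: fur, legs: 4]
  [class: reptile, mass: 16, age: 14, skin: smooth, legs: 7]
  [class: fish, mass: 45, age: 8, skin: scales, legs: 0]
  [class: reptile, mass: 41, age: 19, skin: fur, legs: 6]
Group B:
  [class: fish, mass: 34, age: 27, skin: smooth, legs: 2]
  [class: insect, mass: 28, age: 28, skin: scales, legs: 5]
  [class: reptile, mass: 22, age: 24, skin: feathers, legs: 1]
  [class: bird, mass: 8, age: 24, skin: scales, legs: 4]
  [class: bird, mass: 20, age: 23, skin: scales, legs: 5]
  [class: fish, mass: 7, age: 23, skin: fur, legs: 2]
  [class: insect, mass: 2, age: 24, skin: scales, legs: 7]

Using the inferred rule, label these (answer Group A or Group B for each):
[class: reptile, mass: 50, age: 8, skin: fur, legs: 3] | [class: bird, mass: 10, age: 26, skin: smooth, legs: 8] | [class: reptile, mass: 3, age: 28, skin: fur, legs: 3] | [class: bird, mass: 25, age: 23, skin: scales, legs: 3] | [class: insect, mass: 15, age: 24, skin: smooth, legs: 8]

One predicate separates the groups cleanly: age ≤ 19.
[class: reptile, mass: 50, age: 8, skin: fur, legs: 3] — age = 8, hence Group A.
[class: bird, mass: 10, age: 26, skin: smooth, legs: 8] — age = 26, hence Group B.
[class: reptile, mass: 3, age: 28, skin: fur, legs: 3] — age = 28, hence Group B.
[class: bird, mass: 25, age: 23, skin: scales, legs: 3] — age = 23, hence Group B.
[class: insect, mass: 15, age: 24, skin: smooth, legs: 8] — age = 24, hence Group B.

Group A, Group B, Group B, Group B, Group B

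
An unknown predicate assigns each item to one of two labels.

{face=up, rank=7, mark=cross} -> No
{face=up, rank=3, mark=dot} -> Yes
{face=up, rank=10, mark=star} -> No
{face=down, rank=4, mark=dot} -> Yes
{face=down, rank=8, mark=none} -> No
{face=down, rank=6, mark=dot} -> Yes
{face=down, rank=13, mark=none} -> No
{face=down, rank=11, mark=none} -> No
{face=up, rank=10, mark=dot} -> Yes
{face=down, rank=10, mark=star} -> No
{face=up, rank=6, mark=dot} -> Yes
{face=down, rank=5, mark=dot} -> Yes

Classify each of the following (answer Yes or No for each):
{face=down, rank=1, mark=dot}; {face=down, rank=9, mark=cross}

One predicate separates the groups cleanly: mark is dot.
{face=down, rank=1, mark=dot}: mark is dot, checks out → Yes.
{face=down, rank=9, mark=cross}: mark is cross, does not pass → No.

Yes, No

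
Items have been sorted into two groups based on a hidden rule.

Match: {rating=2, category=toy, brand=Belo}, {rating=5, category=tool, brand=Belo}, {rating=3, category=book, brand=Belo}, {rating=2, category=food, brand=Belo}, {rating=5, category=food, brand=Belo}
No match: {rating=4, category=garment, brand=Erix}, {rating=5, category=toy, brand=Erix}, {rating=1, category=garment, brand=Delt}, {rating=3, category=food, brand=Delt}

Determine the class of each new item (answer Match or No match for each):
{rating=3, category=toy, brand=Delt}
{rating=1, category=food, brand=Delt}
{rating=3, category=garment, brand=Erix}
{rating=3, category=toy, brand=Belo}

No match, No match, No match, Match

Looking at the examples, the only property every 'Match' case has and every 'No match' case lacks is: brand is Belo.
{rating=3, category=toy, brand=Delt}: brand is Delt, doesn't qualify → No match. {rating=1, category=food, brand=Delt}: brand is Delt, doesn't qualify → No match. {rating=3, category=garment, brand=Erix}: brand is Erix, doesn't qualify → No match. {rating=3, category=toy, brand=Belo}: brand is Belo, checks out → Match.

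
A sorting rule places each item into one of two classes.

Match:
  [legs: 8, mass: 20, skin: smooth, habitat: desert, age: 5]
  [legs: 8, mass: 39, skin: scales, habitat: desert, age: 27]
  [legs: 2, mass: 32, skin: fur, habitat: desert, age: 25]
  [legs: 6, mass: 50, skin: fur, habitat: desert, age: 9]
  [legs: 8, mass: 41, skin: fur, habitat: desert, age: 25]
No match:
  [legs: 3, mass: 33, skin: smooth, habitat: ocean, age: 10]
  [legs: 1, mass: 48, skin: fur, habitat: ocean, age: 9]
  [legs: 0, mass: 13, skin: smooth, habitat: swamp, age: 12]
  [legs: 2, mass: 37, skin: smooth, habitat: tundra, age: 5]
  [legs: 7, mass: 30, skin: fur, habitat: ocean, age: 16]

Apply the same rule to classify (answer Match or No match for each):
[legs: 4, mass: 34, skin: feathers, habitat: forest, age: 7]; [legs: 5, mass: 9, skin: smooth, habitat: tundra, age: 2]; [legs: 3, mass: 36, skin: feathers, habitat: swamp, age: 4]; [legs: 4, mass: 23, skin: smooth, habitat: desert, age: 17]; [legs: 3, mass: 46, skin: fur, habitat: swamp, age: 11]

The rule appears to be: habitat is desert.
[legs: 4, mass: 34, skin: feathers, habitat: forest, age: 7]: habitat is forest — does not fit, so No match.
[legs: 5, mass: 9, skin: smooth, habitat: tundra, age: 2]: habitat is tundra — does not fit, so No match.
[legs: 3, mass: 36, skin: feathers, habitat: swamp, age: 4]: habitat is swamp — does not fit, so No match.
[legs: 4, mass: 23, skin: smooth, habitat: desert, age: 17]: habitat is desert — fits, so Match.
[legs: 3, mass: 46, skin: fur, habitat: swamp, age: 11]: habitat is swamp — does not fit, so No match.

No match, No match, No match, Match, No match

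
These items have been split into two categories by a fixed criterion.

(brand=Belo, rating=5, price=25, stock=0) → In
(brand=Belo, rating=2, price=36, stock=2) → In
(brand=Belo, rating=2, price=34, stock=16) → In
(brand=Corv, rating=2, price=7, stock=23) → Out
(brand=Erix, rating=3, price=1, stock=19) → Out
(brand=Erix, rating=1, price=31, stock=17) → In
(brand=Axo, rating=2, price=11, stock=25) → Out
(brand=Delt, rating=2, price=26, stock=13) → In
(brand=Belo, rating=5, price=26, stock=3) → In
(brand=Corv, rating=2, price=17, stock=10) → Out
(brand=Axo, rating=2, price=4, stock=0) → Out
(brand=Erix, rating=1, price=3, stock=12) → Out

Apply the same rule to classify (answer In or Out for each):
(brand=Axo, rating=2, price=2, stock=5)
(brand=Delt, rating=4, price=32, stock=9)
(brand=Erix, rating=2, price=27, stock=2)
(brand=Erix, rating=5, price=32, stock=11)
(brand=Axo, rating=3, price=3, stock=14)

The simplest hypothesis consistent with all the labels is: price ≥ 25.
(brand=Axo, rating=2, price=2, stock=5): price = 2, does not satisfy this → Out. (brand=Delt, rating=4, price=32, stock=9): price = 32, has this property → In. (brand=Erix, rating=2, price=27, stock=2): price = 27, has this property → In. (brand=Erix, rating=5, price=32, stock=11): price = 32, has this property → In. (brand=Axo, rating=3, price=3, stock=14): price = 3, does not satisfy this → Out.

Out, In, In, In, Out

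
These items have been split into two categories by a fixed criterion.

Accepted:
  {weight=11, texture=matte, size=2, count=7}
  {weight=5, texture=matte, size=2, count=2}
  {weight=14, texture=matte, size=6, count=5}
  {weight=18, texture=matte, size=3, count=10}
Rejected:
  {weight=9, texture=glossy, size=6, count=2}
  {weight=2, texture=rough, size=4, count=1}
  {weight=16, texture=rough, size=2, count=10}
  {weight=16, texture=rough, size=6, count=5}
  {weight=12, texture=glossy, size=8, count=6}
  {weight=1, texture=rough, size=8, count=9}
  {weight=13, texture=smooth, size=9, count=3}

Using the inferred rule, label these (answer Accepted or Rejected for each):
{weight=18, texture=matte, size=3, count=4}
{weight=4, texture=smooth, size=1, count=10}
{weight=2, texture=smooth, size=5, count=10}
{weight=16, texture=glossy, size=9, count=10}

Comparing the two groups points to one rule — texture is matte.
{weight=18, texture=matte, size=3, count=4}: texture is matte, has this property → Accepted.
{weight=4, texture=smooth, size=1, count=10}: texture is smooth, doesn't match → Rejected.
{weight=2, texture=smooth, size=5, count=10}: texture is smooth, doesn't match → Rejected.
{weight=16, texture=glossy, size=9, count=10}: texture is glossy, doesn't match → Rejected.

Accepted, Rejected, Rejected, Rejected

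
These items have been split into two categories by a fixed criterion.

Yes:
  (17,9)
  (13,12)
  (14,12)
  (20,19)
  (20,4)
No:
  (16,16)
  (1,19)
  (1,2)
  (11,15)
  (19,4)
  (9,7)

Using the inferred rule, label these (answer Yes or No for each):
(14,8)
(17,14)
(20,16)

No, Yes, Yes

Every 'Yes' example satisfies: first > second AND sum ≥ 24. None of the 'No' examples do.
(14,8): 14 > 8, 14+8 = 22 — fails this test, so No. (17,14): 17 > 14, 17+14 = 31 — qualifies, so Yes. (20,16): 20 > 16, 20+16 = 36 — qualifies, so Yes.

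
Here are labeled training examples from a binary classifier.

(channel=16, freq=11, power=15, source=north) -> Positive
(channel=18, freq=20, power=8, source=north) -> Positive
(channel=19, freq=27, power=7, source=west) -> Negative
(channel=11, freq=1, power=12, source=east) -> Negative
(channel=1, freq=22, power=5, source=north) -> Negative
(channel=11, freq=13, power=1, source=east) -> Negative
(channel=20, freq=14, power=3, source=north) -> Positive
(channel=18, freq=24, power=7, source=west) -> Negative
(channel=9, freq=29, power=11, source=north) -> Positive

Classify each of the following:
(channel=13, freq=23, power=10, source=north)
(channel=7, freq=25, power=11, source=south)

Positive, Negative

All 'Positive' examples share one property — source is north AND channel ≥ 9 — and every 'Negative' example lacks it.
(channel=13, freq=23, power=10, source=north) — source is north, channel = 13, hence Positive. (channel=7, freq=25, power=11, source=south) — source is south, channel = 7, hence Negative.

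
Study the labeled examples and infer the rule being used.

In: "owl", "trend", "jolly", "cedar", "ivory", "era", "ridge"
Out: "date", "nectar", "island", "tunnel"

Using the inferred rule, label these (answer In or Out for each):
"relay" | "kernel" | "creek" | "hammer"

'In' ⟺ odd length.
"relay" — length 5, hence In. "kernel" — length 6, hence Out. "creek" — length 5, hence In. "hammer" — length 6, hence Out.

In, Out, In, Out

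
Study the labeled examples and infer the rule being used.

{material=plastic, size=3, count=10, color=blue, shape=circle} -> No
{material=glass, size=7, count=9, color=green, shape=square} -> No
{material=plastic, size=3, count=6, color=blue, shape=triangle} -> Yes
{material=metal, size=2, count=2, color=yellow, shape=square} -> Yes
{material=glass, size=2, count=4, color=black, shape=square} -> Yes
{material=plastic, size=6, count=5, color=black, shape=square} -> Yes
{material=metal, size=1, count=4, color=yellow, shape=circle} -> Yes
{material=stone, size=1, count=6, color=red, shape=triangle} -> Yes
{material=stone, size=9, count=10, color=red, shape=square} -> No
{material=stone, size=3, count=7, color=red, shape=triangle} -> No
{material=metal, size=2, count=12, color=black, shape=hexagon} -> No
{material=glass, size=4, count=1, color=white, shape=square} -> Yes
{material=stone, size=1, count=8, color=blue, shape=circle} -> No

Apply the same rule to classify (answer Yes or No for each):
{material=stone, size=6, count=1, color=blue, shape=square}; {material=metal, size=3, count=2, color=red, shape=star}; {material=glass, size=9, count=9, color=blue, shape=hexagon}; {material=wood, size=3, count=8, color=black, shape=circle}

The classifier is using: count ≤ 6.

Yes, Yes, No, No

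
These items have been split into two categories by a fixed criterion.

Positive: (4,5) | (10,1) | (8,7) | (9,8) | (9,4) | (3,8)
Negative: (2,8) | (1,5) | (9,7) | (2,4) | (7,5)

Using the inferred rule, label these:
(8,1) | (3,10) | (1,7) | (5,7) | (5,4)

One predicate separates the groups cleanly: sum is odd.
(8,1) → 8+1 = 9 → Positive.
(3,10) → 3+10 = 13 → Positive.
(1,7) → 1+7 = 8 → Negative.
(5,7) → 5+7 = 12 → Negative.
(5,4) → 5+4 = 9 → Positive.

Positive, Positive, Negative, Negative, Positive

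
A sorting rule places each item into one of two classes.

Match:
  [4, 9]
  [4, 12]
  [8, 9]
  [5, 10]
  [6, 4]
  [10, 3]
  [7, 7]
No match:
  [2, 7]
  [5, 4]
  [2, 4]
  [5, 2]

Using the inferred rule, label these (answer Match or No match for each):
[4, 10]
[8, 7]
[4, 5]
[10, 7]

The common property of the 'Match' items is: sum ≥ 10. No 'No match' item has it.

Match, Match, No match, Match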